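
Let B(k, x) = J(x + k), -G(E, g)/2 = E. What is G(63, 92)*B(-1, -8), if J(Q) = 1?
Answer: -126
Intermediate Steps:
G(E, g) = -2*E
B(k, x) = 1
G(63, 92)*B(-1, -8) = -2*63*1 = -126*1 = -126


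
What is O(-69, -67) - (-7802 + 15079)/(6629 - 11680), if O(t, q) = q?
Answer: -331140/5051 ≈ -65.559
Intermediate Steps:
O(-69, -67) - (-7802 + 15079)/(6629 - 11680) = -67 - (-7802 + 15079)/(6629 - 11680) = -67 - 7277/(-5051) = -67 - 7277*(-1)/5051 = -67 - 1*(-7277/5051) = -67 + 7277/5051 = -331140/5051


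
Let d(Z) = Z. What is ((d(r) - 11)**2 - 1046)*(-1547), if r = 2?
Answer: 1492855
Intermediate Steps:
((d(r) - 11)**2 - 1046)*(-1547) = ((2 - 11)**2 - 1046)*(-1547) = ((-9)**2 - 1046)*(-1547) = (81 - 1046)*(-1547) = -965*(-1547) = 1492855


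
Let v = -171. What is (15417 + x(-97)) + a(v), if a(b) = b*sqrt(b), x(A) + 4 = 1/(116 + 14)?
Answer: 2003691/130 - 513*I*sqrt(19) ≈ 15413.0 - 2236.1*I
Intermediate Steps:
x(A) = -519/130 (x(A) = -4 + 1/(116 + 14) = -4 + 1/130 = -519/130)
a(b) = b**(3/2)
(15417 + x(-97)) + a(v) = (15417 - 519/130) + (-171)**(3/2) = 2003691/130 - 513*I*sqrt(19)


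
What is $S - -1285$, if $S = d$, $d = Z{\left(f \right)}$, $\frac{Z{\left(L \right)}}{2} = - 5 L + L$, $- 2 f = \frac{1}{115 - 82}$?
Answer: $\frac{42409}{33} \approx 1285.1$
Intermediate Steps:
$f = - \frac{1}{66}$ ($f = - \frac{1}{2 \left(115 - 82\right)} = - \frac{1}{2 \cdot 33} = \left(- \frac{1}{2}\right) \frac{1}{33} = - \frac{1}{66} \approx -0.015152$)
$Z{\left(L \right)} = - 8 L$ ($Z{\left(L \right)} = 2 \left(- 5 L + L\right) = 2 \left(- 4 L\right) = - 8 L$)
$d = \frac{4}{33}$ ($d = \left(-8\right) \left(- \frac{1}{66}\right) = \frac{4}{33} \approx 0.12121$)
$S = \frac{4}{33} \approx 0.12121$
$S - -1285 = \frac{4}{33} - -1285 = \frac{4}{33} + 1285 = \frac{42409}{33}$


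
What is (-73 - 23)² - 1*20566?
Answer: -11350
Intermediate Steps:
(-73 - 23)² - 1*20566 = (-96)² - 20566 = 9216 - 20566 = -11350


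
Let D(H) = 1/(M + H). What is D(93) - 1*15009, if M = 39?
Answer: -1981187/132 ≈ -15009.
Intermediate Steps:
D(H) = 1/(39 + H)
D(93) - 1*15009 = 1/(39 + 93) - 1*15009 = 1/132 - 15009 = -1981187/132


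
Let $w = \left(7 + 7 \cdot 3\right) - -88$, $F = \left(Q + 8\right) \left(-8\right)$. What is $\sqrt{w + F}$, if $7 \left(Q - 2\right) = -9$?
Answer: $\frac{18 \sqrt{7}}{7} \approx 6.8034$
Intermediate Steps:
$Q = \frac{5}{7}$ ($Q = 2 + \frac{1}{7} \left(-9\right) = 2 - \frac{9}{7} = \frac{5}{7} \approx 0.71429$)
$F = - \frac{488}{7}$ ($F = \left(\frac{5}{7} + 8\right) \left(-8\right) = \frac{61}{7} \left(-8\right) = - \frac{488}{7} \approx -69.714$)
$w = 116$ ($w = \left(7 + 21\right) + 88 = 28 + 88 = 116$)
$\sqrt{w + F} = \sqrt{116 - \frac{488}{7}} = \sqrt{\frac{324}{7}} = \frac{18 \sqrt{7}}{7}$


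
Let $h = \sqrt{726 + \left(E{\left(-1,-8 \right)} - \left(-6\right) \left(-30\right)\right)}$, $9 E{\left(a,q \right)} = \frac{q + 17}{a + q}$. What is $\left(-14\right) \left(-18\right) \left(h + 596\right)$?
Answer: $150192 + 1428 \sqrt{17} \approx 1.5608 \cdot 10^{5}$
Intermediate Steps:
$E{\left(a,q \right)} = \frac{17 + q}{9 \left(a + q\right)}$ ($E{\left(a,q \right)} = \frac{\left(q + 17\right) \frac{1}{a + q}}{9} = \frac{\left(17 + q\right) \frac{1}{a + q}}{9} = \frac{\frac{1}{a + q} \left(17 + q\right)}{9} = \frac{17 + q}{9 \left(a + q\right)}$)
$h = \frac{17 \sqrt{17}}{3}$ ($h = \sqrt{726 + \left(\frac{17 - 8}{9 \left(-1 - 8\right)} - \left(-6\right) \left(-30\right)\right)} = \sqrt{726 - \left(180 - \frac{1}{9} \frac{1}{-9} \cdot 9\right)} = \sqrt{726 - \left(180 + \frac{1}{81} \cdot 9\right)} = \sqrt{726 - \frac{1621}{9}} = \sqrt{\frac{4913}{9}} = \frac{17 \sqrt{17}}{3} \approx 23.364$)
$\left(-14\right) \left(-18\right) \left(h + 596\right) = \left(-14\right) \left(-18\right) \left(\frac{17 \sqrt{17}}{3} + 596\right) = 252 \left(596 + \frac{17 \sqrt{17}}{3}\right) = 150192 + 1428 \sqrt{17}$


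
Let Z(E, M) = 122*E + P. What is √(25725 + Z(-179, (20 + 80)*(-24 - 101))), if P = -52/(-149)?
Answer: √86303035/149 ≈ 62.349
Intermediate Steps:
P = 52/149 (P = -52*(-1/149) = 52/149 ≈ 0.34899)
Z(E, M) = 52/149 + 122*E (Z(E, M) = 122*E + 52/149 = 52/149 + 122*E)
√(25725 + Z(-179, (20 + 80)*(-24 - 101))) = √(25725 + (52/149 + 122*(-179))) = √(25725 + (52/149 - 21838)) = √(25725 - 3253810/149) = √(579215/149) = √86303035/149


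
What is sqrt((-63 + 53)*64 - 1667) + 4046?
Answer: 4046 + I*sqrt(2307) ≈ 4046.0 + 48.031*I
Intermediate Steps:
sqrt((-63 + 53)*64 - 1667) + 4046 = sqrt(-10*64 - 1667) + 4046 = sqrt(-640 - 1667) + 4046 = sqrt(-2307) + 4046 = I*sqrt(2307) + 4046 = 4046 + I*sqrt(2307)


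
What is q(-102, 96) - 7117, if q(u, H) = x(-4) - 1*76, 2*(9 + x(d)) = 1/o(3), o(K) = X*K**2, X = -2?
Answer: -259273/36 ≈ -7202.0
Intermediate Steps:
o(K) = -2*K**2
x(d) = -325/36 (x(d) = -9 + 1/(2*((-2*3**2))) = -9 + 1/(2*((-2*9))) = -9 + (1/2)/(-18) = -9 + (1/2)*(-1/18) = -9 - 1/36 = -325/36)
q(u, H) = -3061/36 (q(u, H) = -325/36 - 1*76 = -325/36 - 76 = -3061/36)
q(-102, 96) - 7117 = -3061/36 - 7117 = -259273/36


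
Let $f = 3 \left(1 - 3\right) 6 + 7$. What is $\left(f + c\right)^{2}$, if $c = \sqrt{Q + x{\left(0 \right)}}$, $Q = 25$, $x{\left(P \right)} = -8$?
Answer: $\left(29 - \sqrt{17}\right)^{2} \approx 618.86$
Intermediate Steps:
$c = \sqrt{17}$ ($c = \sqrt{25 - 8} = \sqrt{17} \approx 4.1231$)
$f = -29$ ($f = 3 \left(1 - 3\right) 6 + 7 = 3 \left(\left(-2\right) 6\right) + 7 = 3 \left(-12\right) + 7 = -36 + 7 = -29$)
$\left(f + c\right)^{2} = \left(-29 + \sqrt{17}\right)^{2}$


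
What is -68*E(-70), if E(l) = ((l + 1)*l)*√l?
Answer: -328440*I*√70 ≈ -2.7479e+6*I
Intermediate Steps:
E(l) = l^(3/2)*(1 + l) (E(l) = ((1 + l)*l)*√l = (l*(1 + l))*√l = l^(3/2)*(1 + l))
-68*E(-70) = -68*(-70)^(3/2)*(1 - 70) = -68*(-70*I*√70)*(-69) = -328440*I*√70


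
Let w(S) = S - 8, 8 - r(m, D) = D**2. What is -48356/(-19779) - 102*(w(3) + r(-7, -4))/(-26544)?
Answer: 209555785/87502296 ≈ 2.3949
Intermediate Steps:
r(m, D) = 8 - D**2
w(S) = -8 + S
-48356/(-19779) - 102*(w(3) + r(-7, -4))/(-26544) = -48356/(-19779) - 102*((-8 + 3) + (8 - 1*(-4)**2))/(-26544) = -48356*(-1/19779) - 102*(-5 + (8 - 1*16))*(-1/26544) = 48356/19779 - 102*(-5 + (8 - 16))*(-1/26544) = 48356/19779 - 102*(-5 - 8)*(-1/26544) = 48356/19779 - 102*(-13)*(-1/26544) = 48356/19779 + 1326*(-1/26544) = 48356/19779 - 221/4424 = 209555785/87502296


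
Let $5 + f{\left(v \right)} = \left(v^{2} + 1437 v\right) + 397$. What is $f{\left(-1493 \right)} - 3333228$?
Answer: $-3249228$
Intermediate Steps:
$f{\left(v \right)} = 392 + v^{2} + 1437 v$ ($f{\left(v \right)} = -5 + \left(\left(v^{2} + 1437 v\right) + 397\right) = -5 + \left(397 + v^{2} + 1437 v\right) = 392 + v^{2} + 1437 v$)
$f{\left(-1493 \right)} - 3333228 = \left(392 + \left(-1493\right)^{2} + 1437 \left(-1493\right)\right) - 3333228 = \left(392 + 2229049 - 2145441\right) - 3333228 = 84000 - 3333228 = -3249228$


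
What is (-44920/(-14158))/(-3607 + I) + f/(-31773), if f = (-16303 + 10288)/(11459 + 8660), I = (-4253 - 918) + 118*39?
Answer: -1181628142955/1574765057546604 ≈ -0.00075035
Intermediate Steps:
I = -569 (I = -5171 + 4602 = -569)
f = -6015/20119 ≈ -0.29897
(-44920/(-14158))/(-3607 + I) + f/(-31773) = (-44920/(-14158))/(-3607 - 569) - 6015/20119/(-31773) = -44920*(-1/14158)/(-4176) - 6015/20119*(-1/31773) = (22460/7079)*(-1/4176) + 2005/213080329 = -5615/7390476 + 2005/213080329 = -1181628142955/1574765057546604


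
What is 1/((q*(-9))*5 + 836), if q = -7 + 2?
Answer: 1/1061 ≈ 0.00094251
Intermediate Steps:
q = -5
1/((q*(-9))*5 + 836) = 1/(-5*(-9)*5 + 836) = 1/(45*5 + 836) = 1/(225 + 836) = 1/1061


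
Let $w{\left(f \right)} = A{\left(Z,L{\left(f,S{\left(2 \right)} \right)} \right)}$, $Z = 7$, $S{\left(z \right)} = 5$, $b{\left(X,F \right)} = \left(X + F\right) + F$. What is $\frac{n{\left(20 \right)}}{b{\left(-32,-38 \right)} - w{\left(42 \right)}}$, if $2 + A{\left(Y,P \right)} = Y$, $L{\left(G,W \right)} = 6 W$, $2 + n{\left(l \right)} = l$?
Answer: $- \frac{18}{113} \approx -0.15929$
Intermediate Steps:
$n{\left(l \right)} = -2 + l$
$b{\left(X,F \right)} = X + 2 F$ ($b{\left(X,F \right)} = \left(F + X\right) + F = X + 2 F$)
$A{\left(Y,P \right)} = -2 + Y$
$w{\left(f \right)} = 5$ ($w{\left(f \right)} = -2 + 7 = 5$)
$\frac{n{\left(20 \right)}}{b{\left(-32,-38 \right)} - w{\left(42 \right)}} = \frac{-2 + 20}{\left(-32 + 2 \left(-38\right)\right) - 5} = \frac{18}{\left(-32 - 76\right) - 5} = \frac{18}{-108 - 5} = \frac{18}{-113} = 18 \left(- \frac{1}{113}\right) = - \frac{18}{113}$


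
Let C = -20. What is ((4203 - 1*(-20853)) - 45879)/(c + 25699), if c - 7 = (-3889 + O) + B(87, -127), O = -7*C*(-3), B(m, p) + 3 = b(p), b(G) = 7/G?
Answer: -881507/905677 ≈ -0.97331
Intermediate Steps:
B(m, p) = -3 + 7/p
O = -420 (O = -7*(-20)*(-3) = 140*(-3) = -420)
c = -546742/127 (c = 7 + ((-3889 - 420) + (-3 + 7/(-127))) = 7 + (-4309 + (-3 + 7*(-1/127))) = 7 + (-4309 + (-3 - 7/127)) = 7 + (-4309 - 388/127) = 7 - 547631/127 = -546742/127 ≈ -4305.1)
((4203 - 1*(-20853)) - 45879)/(c + 25699) = ((4203 - 1*(-20853)) - 45879)/(-546742/127 + 25699) = ((4203 + 20853) - 45879)/(2717031/127) = (25056 - 45879)*(127/2717031) = -20823*127/2717031 = -881507/905677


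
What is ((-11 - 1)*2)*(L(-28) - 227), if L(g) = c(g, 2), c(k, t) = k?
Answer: 6120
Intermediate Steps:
L(g) = g
((-11 - 1)*2)*(L(-28) - 227) = ((-11 - 1)*2)*(-28 - 227) = -12*2*(-255) = -24*(-255) = 6120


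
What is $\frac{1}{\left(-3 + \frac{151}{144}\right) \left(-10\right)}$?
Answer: $\frac{72}{1405} \approx 0.051246$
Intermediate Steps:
$\frac{1}{\left(-3 + \frac{151}{144}\right) \left(-10\right)} = \frac{1}{\left(- \frac{281}{144}\right) \left(-10\right)} = \frac{1}{\frac{1405}{72}} = \frac{72}{1405}$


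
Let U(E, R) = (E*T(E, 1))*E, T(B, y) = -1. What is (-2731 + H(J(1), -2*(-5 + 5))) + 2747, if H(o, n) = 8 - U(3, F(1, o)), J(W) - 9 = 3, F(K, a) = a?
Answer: 33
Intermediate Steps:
U(E, R) = -E**2 (U(E, R) = (E*(-1))*E = (-E)*E = -E**2)
J(W) = 12 (J(W) = 9 + 3 = 12)
H(o, n) = 17 (H(o, n) = 8 - (-1)*3**2 = 8 - (-1)*9 = 8 - 1*(-9) = 8 + 9 = 17)
(-2731 + H(J(1), -2*(-5 + 5))) + 2747 = (-2731 + 17) + 2747 = -2714 + 2747 = 33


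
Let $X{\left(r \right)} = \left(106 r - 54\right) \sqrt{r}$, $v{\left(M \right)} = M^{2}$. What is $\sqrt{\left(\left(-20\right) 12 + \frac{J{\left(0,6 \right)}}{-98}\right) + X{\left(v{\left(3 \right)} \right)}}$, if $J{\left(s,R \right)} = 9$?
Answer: $\frac{\sqrt{482142}}{14} \approx 49.597$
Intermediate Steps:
$X{\left(r \right)} = \sqrt{r} \left(-54 + 106 r\right)$ ($X{\left(r \right)} = \left(-54 + 106 r\right) \sqrt{r} = \sqrt{r} \left(-54 + 106 r\right)$)
$\sqrt{\left(\left(-20\right) 12 + \frac{J{\left(0,6 \right)}}{-98}\right) + X{\left(v{\left(3 \right)} \right)}} = \sqrt{\left(\left(-20\right) 12 + \frac{9}{-98}\right) + \sqrt{3^{2}} \left(-54 + 106 \cdot 3^{2}\right)} = \sqrt{\left(-240 + 9 \left(- \frac{1}{98}\right)\right) + \sqrt{9} \left(-54 + 106 \cdot 9\right)} = \sqrt{\left(-240 - \frac{9}{98}\right) + 3 \left(-54 + 954\right)} = \sqrt{- \frac{23529}{98} + 3 \cdot 900} = \sqrt{- \frac{23529}{98} + 2700} = \sqrt{\frac{241071}{98}} = \frac{\sqrt{482142}}{14}$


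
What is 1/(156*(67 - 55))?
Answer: 1/1872 ≈ 0.00053419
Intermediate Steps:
1/(156*(67 - 55)) = 1/(156*12) = 1/1872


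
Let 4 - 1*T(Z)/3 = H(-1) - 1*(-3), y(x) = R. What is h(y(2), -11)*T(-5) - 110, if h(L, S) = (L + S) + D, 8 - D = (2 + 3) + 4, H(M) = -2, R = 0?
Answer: -218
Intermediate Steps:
y(x) = 0
D = -1 (D = 8 - ((2 + 3) + 4) = 8 - (5 + 4) = 8 - 1*9 = 8 - 9 = -1)
T(Z) = 9 (T(Z) = 12 - 3*(-2 - 1*(-3)) = 12 - 3*(-2 + 3) = 12 - 3*1 = 12 - 3 = 9)
h(L, S) = -1 + L + S (h(L, S) = (L + S) - 1 = -1 + L + S)
h(y(2), -11)*T(-5) - 110 = (-1 + 0 - 11)*9 - 110 = -12*9 - 110 = -108 - 110 = -218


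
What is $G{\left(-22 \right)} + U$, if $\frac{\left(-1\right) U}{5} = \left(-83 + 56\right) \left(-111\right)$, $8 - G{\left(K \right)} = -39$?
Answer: $-14938$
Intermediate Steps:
$G{\left(K \right)} = 47$ ($G{\left(K \right)} = 8 - -39 = 8 + 39 = 47$)
$U = -14985$ ($U = - 5 \left(-83 + 56\right) \left(-111\right) = - 5 \left(\left(-27\right) \left(-111\right)\right) = \left(-5\right) 2997 = -14985$)
$G{\left(-22 \right)} + U = 47 - 14985 = -14938$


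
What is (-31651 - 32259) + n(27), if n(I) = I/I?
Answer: -63909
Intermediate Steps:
n(I) = 1
(-31651 - 32259) + n(27) = (-31651 - 32259) + 1 = -63910 + 1 = -63909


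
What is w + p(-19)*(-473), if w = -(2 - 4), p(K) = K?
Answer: 8989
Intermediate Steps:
w = 2 (w = -1*(-2) = 2)
w + p(-19)*(-473) = 2 - 19*(-473) = 2 + 8987 = 8989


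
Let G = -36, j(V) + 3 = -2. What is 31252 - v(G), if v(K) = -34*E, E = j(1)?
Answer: 31082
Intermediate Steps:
j(V) = -5 (j(V) = -3 - 2 = -5)
E = -5
v(K) = 170 (v(K) = -34*(-5) = 170)
31252 - v(G) = 31252 - 1*170 = 31252 - 170 = 31082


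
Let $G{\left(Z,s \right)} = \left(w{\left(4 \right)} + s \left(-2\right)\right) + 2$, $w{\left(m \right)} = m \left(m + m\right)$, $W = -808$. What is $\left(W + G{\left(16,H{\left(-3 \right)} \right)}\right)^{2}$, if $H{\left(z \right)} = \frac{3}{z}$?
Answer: $595984$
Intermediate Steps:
$w{\left(m \right)} = 2 m^{2}$ ($w{\left(m \right)} = m 2 m = 2 m^{2}$)
$G{\left(Z,s \right)} = 34 - 2 s$ ($G{\left(Z,s \right)} = \left(2 \cdot 4^{2} + s \left(-2\right)\right) + 2 = \left(2 \cdot 16 - 2 s\right) + 2 = \left(32 - 2 s\right) + 2 = 34 - 2 s$)
$\left(W + G{\left(16,H{\left(-3 \right)} \right)}\right)^{2} = \left(-808 + \left(34 - 2 \frac{3}{-3}\right)\right)^{2} = \left(-808 + \left(34 - 2 \cdot 3 \left(- \frac{1}{3}\right)\right)\right)^{2} = \left(-808 + \left(34 - -2\right)\right)^{2} = \left(-808 + \left(34 + 2\right)\right)^{2} = \left(-808 + 36\right)^{2} = \left(-772\right)^{2} = 595984$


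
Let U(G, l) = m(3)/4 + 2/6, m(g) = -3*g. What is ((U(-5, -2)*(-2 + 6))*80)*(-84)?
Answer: 51520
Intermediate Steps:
U(G, l) = -23/12 (U(G, l) = -3*3/4 + 2/6 = -9*¼ + 2*(⅙) = -9/4 + ⅓ = -23/12)
((U(-5, -2)*(-2 + 6))*80)*(-84) = (-23*(-2 + 6)/12*80)*(-84) = (-23/12*4*80)*(-84) = -23/3*80*(-84) = -1840/3*(-84) = 51520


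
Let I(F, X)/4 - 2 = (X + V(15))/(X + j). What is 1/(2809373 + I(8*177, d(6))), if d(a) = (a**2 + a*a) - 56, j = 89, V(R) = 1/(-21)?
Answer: 441/1238937289 ≈ 3.5595e-7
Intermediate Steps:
V(R) = -1/21
d(a) = -56 + 2*a**2 (d(a) = (a**2 + a**2) - 56 = 2*a**2 - 56 = -56 + 2*a**2)
I(F, X) = 8 + 4*(-1/21 + X)/(89 + X) (I(F, X) = 8 + 4*((X - 1/21)/(X + 89)) = 8 + 4*((-1/21 + X)/(89 + X)) = 8 + 4*(-1/21 + X)/(89 + X))
1/(2809373 + I(8*177, d(6))) = 1/(2809373 + 4*(3737 + 63*(-56 + 2*6**2))/(21*(89 + (-56 + 2*6**2)))) = 1/(2809373 + 4*(3737 + 63*(-56 + 2*36))/(21*(89 + (-56 + 2*36)))) = 1/(2809373 + 4*(3737 + 63*(-56 + 72))/(21*(89 + (-56 + 72)))) = 1/(2809373 + 4*(3737 + 63*16)/(21*(89 + 16))) = 1/(2809373 + (4/21)*(3737 + 1008)/105) = 1/(2809373 + (4/21)*(1/105)*4745) = 1/(2809373 + 3796/441) = 1/(1238937289/441) = 441/1238937289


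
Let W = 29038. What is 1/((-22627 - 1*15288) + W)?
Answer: -1/8877 ≈ -0.00011265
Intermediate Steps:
1/((-22627 - 1*15288) + W) = 1/((-22627 - 1*15288) + 29038) = 1/((-22627 - 15288) + 29038) = 1/(-37915 + 29038) = 1/(-8877) = -1/8877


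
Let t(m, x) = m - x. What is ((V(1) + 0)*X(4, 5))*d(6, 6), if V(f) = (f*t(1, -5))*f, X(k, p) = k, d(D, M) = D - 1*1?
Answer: 120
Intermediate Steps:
d(D, M) = -1 + D (d(D, M) = D - 1 = -1 + D)
V(f) = 6*f**2 (V(f) = (f*(1 - 1*(-5)))*f = (f*(1 + 5))*f = (f*6)*f = (6*f)*f = 6*f**2)
((V(1) + 0)*X(4, 5))*d(6, 6) = ((6*1**2 + 0)*4)*(-1 + 6) = ((6*1 + 0)*4)*5 = ((6 + 0)*4)*5 = (6*4)*5 = 24*5 = 120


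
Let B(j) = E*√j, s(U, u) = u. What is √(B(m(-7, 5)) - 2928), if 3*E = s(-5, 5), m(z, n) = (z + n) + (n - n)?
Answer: √(-26352 + 15*I*√2)/3 ≈ 0.02178 + 54.111*I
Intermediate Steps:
m(z, n) = n + z (m(z, n) = (n + z) + 0 = n + z)
E = 5/3 (E = (⅓)*5 = 5/3 ≈ 1.6667)
B(j) = 5*√j/3
√(B(m(-7, 5)) - 2928) = √(5*√(5 - 7)/3 - 2928) = √(5*√(-2)/3 - 2928) = √(5*(I*√2)/3 - 2928) = √(5*I*√2/3 - 2928) = √(-2928 + 5*I*√2/3)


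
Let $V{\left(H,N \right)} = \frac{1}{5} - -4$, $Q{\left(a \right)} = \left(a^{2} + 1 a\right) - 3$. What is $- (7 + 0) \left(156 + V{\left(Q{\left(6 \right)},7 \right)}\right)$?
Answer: $- \frac{5607}{5} \approx -1121.4$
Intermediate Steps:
$Q{\left(a \right)} = -3 + a + a^{2}$ ($Q{\left(a \right)} = \left(a^{2} + a\right) - 3 = \left(a + a^{2}\right) - 3 = -3 + a + a^{2}$)
$V{\left(H,N \right)} = \frac{21}{5}$ ($V{\left(H,N \right)} = \frac{1}{5} + 4 = \frac{21}{5}$)
$- (7 + 0) \left(156 + V{\left(Q{\left(6 \right)},7 \right)}\right) = - (7 + 0) \left(156 + \frac{21}{5}\right) = \left(-1\right) 7 \cdot \frac{801}{5} = \left(-7\right) \frac{801}{5} = - \frac{5607}{5}$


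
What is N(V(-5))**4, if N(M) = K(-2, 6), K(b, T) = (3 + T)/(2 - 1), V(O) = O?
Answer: 6561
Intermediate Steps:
K(b, T) = 3 + T (K(b, T) = (3 + T)/1 = (3 + T)*1 = 3 + T)
N(M) = 9 (N(M) = 3 + 6 = 9)
N(V(-5))**4 = 9**4 = 6561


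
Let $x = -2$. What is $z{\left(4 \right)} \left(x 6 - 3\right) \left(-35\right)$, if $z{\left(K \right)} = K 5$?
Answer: $10500$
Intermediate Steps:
$z{\left(K \right)} = 5 K$
$z{\left(4 \right)} \left(x 6 - 3\right) \left(-35\right) = 5 \cdot 4 \left(\left(-2\right) 6 - 3\right) \left(-35\right) = 20 \left(-12 - 3\right) \left(-35\right) = 20 \left(-15\right) \left(-35\right) = \left(-300\right) \left(-35\right) = 10500$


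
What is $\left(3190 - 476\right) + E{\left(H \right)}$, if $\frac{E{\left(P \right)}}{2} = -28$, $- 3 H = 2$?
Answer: $2658$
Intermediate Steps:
$H = - \frac{2}{3}$ ($H = \left(- \frac{1}{3}\right) 2 = - \frac{2}{3} \approx -0.66667$)
$E{\left(P \right)} = -56$ ($E{\left(P \right)} = 2 \left(-28\right) = -56$)
$\left(3190 - 476\right) + E{\left(H \right)} = \left(3190 - 476\right) - 56 = 2714 - 56 = 2658$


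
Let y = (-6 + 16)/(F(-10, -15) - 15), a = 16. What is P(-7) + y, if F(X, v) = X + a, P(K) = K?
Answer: -73/9 ≈ -8.1111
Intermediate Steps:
F(X, v) = 16 + X (F(X, v) = X + 16 = 16 + X)
y = -10/9 (y = (-6 + 16)/((16 - 10) - 15) = 10/(6 - 15) = 10/(-9) = 10*(-⅑) = -10/9 ≈ -1.1111)
P(-7) + y = -7 - 10/9 = -73/9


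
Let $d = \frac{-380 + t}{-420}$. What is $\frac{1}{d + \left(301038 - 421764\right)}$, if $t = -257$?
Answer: $- \frac{60}{7243469} \approx -8.2833 \cdot 10^{-6}$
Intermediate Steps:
$d = \frac{91}{60}$ ($d = \frac{-380 - 257}{-420} = \left(- \frac{1}{420}\right) \left(-637\right) = \frac{91}{60} \approx 1.5167$)
$\frac{1}{d + \left(301038 - 421764\right)} = \frac{1}{\frac{91}{60} + \left(301038 - 421764\right)} = \frac{1}{\frac{91}{60} - 120726} = \frac{1}{- \frac{7243469}{60}} = - \frac{60}{7243469}$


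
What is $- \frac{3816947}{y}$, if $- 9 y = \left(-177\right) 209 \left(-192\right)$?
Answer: $\frac{3816947}{789184} \approx 4.8366$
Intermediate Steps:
$y = -789184$ ($y = - \frac{\left(-177\right) 209 \left(-192\right)}{9} = - \frac{\left(-36993\right) \left(-192\right)}{9} = \left(- \frac{1}{9}\right) 7102656 = -789184$)
$- \frac{3816947}{y} = - \frac{3816947}{-789184} = \left(-3816947\right) \left(- \frac{1}{789184}\right) = \frac{3816947}{789184}$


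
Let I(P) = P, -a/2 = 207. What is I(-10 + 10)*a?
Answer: 0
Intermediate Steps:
a = -414 (a = -2*207 = -414)
I(-10 + 10)*a = (-10 + 10)*(-414) = 0*(-414) = 0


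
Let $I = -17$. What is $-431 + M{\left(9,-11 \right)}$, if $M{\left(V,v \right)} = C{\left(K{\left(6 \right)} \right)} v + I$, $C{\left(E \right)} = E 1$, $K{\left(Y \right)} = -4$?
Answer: $-404$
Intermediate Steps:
$C{\left(E \right)} = E$
$M{\left(V,v \right)} = -17 - 4 v$ ($M{\left(V,v \right)} = - 4 v - 17 = -17 - 4 v$)
$-431 + M{\left(9,-11 \right)} = -431 - -27 = -431 + \left(-17 + 44\right) = -431 + 27 = -404$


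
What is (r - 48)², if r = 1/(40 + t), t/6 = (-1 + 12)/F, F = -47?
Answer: 7573350625/3290596 ≈ 2301.5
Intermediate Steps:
t = -66/47 (t = 6*((-1 + 12)/(-47)) = 6*(11*(-1/47)) = 6*(-11/47) = -66/47 ≈ -1.4043)
r = 47/1814 (r = 1/(40 - 66/47) = 1/(1814/47) = 47/1814 ≈ 0.025910)
(r - 48)² = (47/1814 - 48)² = (-87025/1814)² = 7573350625/3290596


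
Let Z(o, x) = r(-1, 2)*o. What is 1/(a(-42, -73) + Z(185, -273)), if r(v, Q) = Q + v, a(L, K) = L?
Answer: 1/143 ≈ 0.0069930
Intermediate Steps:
Z(o, x) = o (Z(o, x) = (2 - 1)*o = 1*o = o)
1/(a(-42, -73) + Z(185, -273)) = 1/(-42 + 185) = 1/143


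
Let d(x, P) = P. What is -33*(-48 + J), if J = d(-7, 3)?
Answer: 1485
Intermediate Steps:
J = 3
-33*(-48 + J) = -33*(-48 + 3) = -33*(-45) = 1485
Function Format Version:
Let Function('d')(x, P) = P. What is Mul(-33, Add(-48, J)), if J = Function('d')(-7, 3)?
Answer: 1485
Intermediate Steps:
J = 3
Mul(-33, Add(-48, J)) = Mul(-33, Add(-48, 3)) = Mul(-33, -45) = 1485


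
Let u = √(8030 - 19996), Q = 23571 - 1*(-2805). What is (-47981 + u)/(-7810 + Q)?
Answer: -47981/18566 + I*√11966/18566 ≈ -2.5843 + 0.0058919*I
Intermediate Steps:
Q = 26376 (Q = 23571 + 2805 = 26376)
u = I*√11966 (u = √(-11966) = I*√11966 ≈ 109.39*I)
(-47981 + u)/(-7810 + Q) = (-47981 + I*√11966)/(-7810 + 26376) = (-47981 + I*√11966)/18566 = (-47981 + I*√11966)*(1/18566) = -47981/18566 + I*√11966/18566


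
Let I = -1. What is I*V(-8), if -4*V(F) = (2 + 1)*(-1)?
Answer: -¾ ≈ -0.75000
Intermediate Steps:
V(F) = ¾ (V(F) = -(2 + 1)*(-1)/4 = -3*(-1)/4 = -¼*(-3) = ¾)
I*V(-8) = -1*¾ = -¾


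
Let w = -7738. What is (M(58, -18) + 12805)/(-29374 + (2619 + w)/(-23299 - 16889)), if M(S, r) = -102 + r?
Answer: -509784780/1180477193 ≈ -0.43185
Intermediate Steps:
(M(58, -18) + 12805)/(-29374 + (2619 + w)/(-23299 - 16889)) = ((-102 - 18) + 12805)/(-29374 + (2619 - 7738)/(-23299 - 16889)) = (-120 + 12805)/(-29374 - 5119/(-40188)) = 12685/(-29374 - 5119*(-1/40188)) = 12685/(-29374 + 5119/40188) = 12685/(-1180477193/40188) = 12685*(-40188/1180477193) = -509784780/1180477193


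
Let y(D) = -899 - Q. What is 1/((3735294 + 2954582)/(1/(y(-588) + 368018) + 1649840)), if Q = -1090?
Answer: 607485936561/2463272552084 ≈ 0.24662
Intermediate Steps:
y(D) = 191 (y(D) = -899 - 1*(-1090) = -899 + 1090 = 191)
1/((3735294 + 2954582)/(1/(y(-588) + 368018) + 1649840)) = 1/((3735294 + 2954582)/(1/(191 + 368018) + 1649840)) = 1/(6689876/(1/368209 + 1649840)) = 1/(6689876/(607485936561/368209)) = 1/(6689876*(368209/607485936561)) = 1/(2463272552084/607485936561) = 607485936561/2463272552084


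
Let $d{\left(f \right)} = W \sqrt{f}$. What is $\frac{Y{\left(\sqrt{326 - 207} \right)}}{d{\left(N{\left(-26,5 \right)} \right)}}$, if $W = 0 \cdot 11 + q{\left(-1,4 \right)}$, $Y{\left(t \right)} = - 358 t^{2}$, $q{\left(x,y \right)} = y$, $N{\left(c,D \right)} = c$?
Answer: $\frac{21301 i \sqrt{26}}{52} \approx 2088.7 i$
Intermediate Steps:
$W = 4$ ($W = 0 \cdot 11 + 4 = 0 + 4 = 4$)
$d{\left(f \right)} = 4 \sqrt{f}$
$\frac{Y{\left(\sqrt{326 - 207} \right)}}{d{\left(N{\left(-26,5 \right)} \right)}} = \frac{\left(-358\right) \left(\sqrt{326 - 207}\right)^{2}}{4 \sqrt{-26}} = \frac{\left(-358\right) \left(\sqrt{119}\right)^{2}}{4 i \sqrt{26}} = \frac{\left(-358\right) 119}{4 i \sqrt{26}} = - 42602 \left(- \frac{i \sqrt{26}}{104}\right) = \frac{21301 i \sqrt{26}}{52}$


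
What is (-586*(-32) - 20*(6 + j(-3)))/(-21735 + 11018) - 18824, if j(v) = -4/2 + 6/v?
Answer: -201755520/10717 ≈ -18826.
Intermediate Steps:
j(v) = -2 + 6/v (j(v) = -4*1/2 + 6/v = -2 + 6/v)
(-586*(-32) - 20*(6 + j(-3)))/(-21735 + 11018) - 18824 = (-586*(-32) - 20*(6 + (-2 + 6/(-3))))/(-21735 + 11018) - 18824 = (18752 - 20*(6 + (-2 + 6*(-1/3))))/(-10717) - 18824 = (18752 - 20*(6 + (-2 - 2)))*(-1/10717) - 18824 = (18752 - 20*(6 - 4))*(-1/10717) - 18824 = (18752 - 20*2)*(-1/10717) - 18824 = (18752 - 40)*(-1/10717) - 18824 = 18712*(-1/10717) - 18824 = -18712/10717 - 18824 = -201755520/10717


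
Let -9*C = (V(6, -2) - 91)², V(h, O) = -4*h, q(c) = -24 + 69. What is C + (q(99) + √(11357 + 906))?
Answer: -12820/9 + √12263 ≈ -1313.7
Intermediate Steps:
q(c) = 45
C = -13225/9 (C = -(-4*6 - 91)²/9 = -(-24 - 91)²/9 = -⅑*(-115)² = -⅑*13225 = -13225/9 ≈ -1469.4)
C + (q(99) + √(11357 + 906)) = -13225/9 + (45 + √(11357 + 906)) = -13225/9 + (45 + √12263) = -12820/9 + √12263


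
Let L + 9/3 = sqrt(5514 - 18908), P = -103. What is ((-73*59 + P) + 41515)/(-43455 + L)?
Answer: -806254545/944305579 - 37105*I*sqrt(13394)/1888611158 ≈ -0.85381 - 0.0022738*I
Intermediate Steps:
L = -3 + I*sqrt(13394) (L = -3 + sqrt(5514 - 18908) = -3 + sqrt(-13394) = -3 + I*sqrt(13394) ≈ -3.0 + 115.73*I)
((-73*59 + P) + 41515)/(-43455 + L) = ((-73*59 - 103) + 41515)/(-43455 + (-3 + I*sqrt(13394))) = ((-4307 - 103) + 41515)/(-43458 + I*sqrt(13394)) = (-4410 + 41515)/(-43458 + I*sqrt(13394)) = 37105/(-43458 + I*sqrt(13394))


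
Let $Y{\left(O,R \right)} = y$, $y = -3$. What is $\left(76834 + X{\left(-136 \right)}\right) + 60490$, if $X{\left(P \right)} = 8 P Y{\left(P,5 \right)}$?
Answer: $140588$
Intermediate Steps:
$Y{\left(O,R \right)} = -3$
$X{\left(P \right)} = - 24 P$ ($X{\left(P \right)} = 8 P \left(-3\right) = - 24 P$)
$\left(76834 + X{\left(-136 \right)}\right) + 60490 = \left(76834 - -3264\right) + 60490 = \left(76834 + 3264\right) + 60490 = 80098 + 60490 = 140588$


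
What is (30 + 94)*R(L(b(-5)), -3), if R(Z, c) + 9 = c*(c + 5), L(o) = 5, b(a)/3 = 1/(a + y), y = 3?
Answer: -1860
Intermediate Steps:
b(a) = 3/(3 + a) (b(a) = 3/(a + 3) = 3/(3 + a))
R(Z, c) = -9 + c*(5 + c) (R(Z, c) = -9 + c*(c + 5) = -9 + c*(5 + c))
(30 + 94)*R(L(b(-5)), -3) = (30 + 94)*(-9 + (-3)**2 + 5*(-3)) = 124*(-9 + 9 - 15) = 124*(-15) = -1860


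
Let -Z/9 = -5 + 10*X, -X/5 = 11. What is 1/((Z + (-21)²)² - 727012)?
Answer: 1/28823084 ≈ 3.4694e-8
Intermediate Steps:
X = -55 (X = -5*11 = -55)
Z = 4995 (Z = -9*(-5 + 10*(-55)) = -9*(-5 - 550) = -9*(-555) = 4995)
1/((Z + (-21)²)² - 727012) = 1/((4995 + (-21)²)² - 727012) = 1/((4995 + 441)² - 727012) = 1/(5436² - 727012) = 1/(29550096 - 727012) = 1/28823084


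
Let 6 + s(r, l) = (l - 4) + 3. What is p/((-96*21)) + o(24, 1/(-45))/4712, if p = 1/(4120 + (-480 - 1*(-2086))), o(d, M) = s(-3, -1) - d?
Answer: -46175053/6799189824 ≈ -0.0067913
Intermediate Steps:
s(r, l) = -7 + l (s(r, l) = -6 + ((l - 4) + 3) = -6 + ((-4 + l) + 3) = -6 + (-1 + l) = -7 + l)
o(d, M) = -8 - d (o(d, M) = (-7 - 1) - d = -8 - d)
p = 1/5726 (p = 1/(4120 + (-480 + 2086)) = 1/(4120 + 1606) = 1/5726 ≈ 0.00017464)
p/((-96*21)) + o(24, 1/(-45))/4712 = 1/(5726*((-96*21))) + (-8 - 1*24)/4712 = (1/5726)/(-2016) + (-8 - 24)*(1/4712) = (1/5726)*(-1/2016) - 32*1/4712 = -1/11543616 - 4/589 = -46175053/6799189824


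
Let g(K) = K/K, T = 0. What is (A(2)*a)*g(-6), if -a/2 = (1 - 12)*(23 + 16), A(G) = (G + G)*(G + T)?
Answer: 6864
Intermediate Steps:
g(K) = 1
A(G) = 2*G² (A(G) = (G + G)*(G + 0) = (2*G)*G = 2*G²)
a = 858 (a = -2*(1 - 12)*(23 + 16) = -(-22)*39 = -2*(-429) = 858)
(A(2)*a)*g(-6) = ((2*2²)*858)*1 = ((2*4)*858)*1 = (8*858)*1 = 6864*1 = 6864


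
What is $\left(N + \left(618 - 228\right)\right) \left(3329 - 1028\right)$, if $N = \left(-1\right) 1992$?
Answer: $-3686202$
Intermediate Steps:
$N = -1992$
$\left(N + \left(618 - 228\right)\right) \left(3329 - 1028\right) = \left(-1992 + \left(618 - 228\right)\right) \left(3329 - 1028\right) = \left(-1992 + 390\right) 2301 = \left(-1602\right) 2301 = -3686202$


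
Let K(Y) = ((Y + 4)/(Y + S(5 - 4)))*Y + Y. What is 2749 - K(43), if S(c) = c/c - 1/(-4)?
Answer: 470878/177 ≈ 2660.3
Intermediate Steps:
S(c) = 5/4 (S(c) = 1 - 1*(-¼) = 1 + ¼ = 5/4)
K(Y) = Y + Y*(4 + Y)/(5/4 + Y) (K(Y) = ((Y + 4)/(Y + 5/4))*Y + Y = ((4 + Y)/(5/4 + Y))*Y + Y = Y*(4 + Y)/(5/4 + Y) + Y = Y + Y*(4 + Y)/(5/4 + Y))
2749 - K(43) = 2749 - 43*(21 + 8*43)/(5 + 4*43) = 2749 - 43*(21 + 344)/(5 + 172) = 2749 - 43*365/177 = 2749 - 1*15695/177 = 2749 - 15695/177 = 470878/177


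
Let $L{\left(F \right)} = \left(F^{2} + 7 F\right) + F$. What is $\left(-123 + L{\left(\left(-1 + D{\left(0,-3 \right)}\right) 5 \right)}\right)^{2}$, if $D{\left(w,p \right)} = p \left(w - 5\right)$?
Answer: $28483569$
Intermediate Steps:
$D{\left(w,p \right)} = p \left(-5 + w\right)$ ($D{\left(w,p \right)} = p \left(w - 5\right) = p \left(-5 + w\right)$)
$L{\left(F \right)} = F^{2} + 8 F$
$\left(-123 + L{\left(\left(-1 + D{\left(0,-3 \right)}\right) 5 \right)}\right)^{2} = \left(-123 + \left(-1 - 3 \left(-5 + 0\right)\right) 5 \left(8 + \left(-1 - 3 \left(-5 + 0\right)\right) 5\right)\right)^{2} = \left(-123 + \left(-1 - -15\right) 5 \left(8 + \left(-1 - -15\right) 5\right)\right)^{2} = \left(-123 + \left(-1 + 15\right) 5 \left(8 + \left(-1 + 15\right) 5\right)\right)^{2} = \left(-123 + 14 \cdot 5 \left(8 + 14 \cdot 5\right)\right)^{2} = \left(-123 + 70 \left(8 + 70\right)\right)^{2} = \left(-123 + 70 \cdot 78\right)^{2} = \left(-123 + 5460\right)^{2} = 5337^{2} = 28483569$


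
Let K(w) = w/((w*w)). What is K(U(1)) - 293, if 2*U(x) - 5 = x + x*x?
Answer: -2049/7 ≈ -292.71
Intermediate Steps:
U(x) = 5/2 + x/2 + x²/2 (U(x) = 5/2 + (x + x*x)/2 = 5/2 + (x + x²)/2 = 5/2 + (x/2 + x²/2) = 5/2 + x/2 + x²/2)
K(w) = 1/w (K(w) = w/(w²) = w/w² = 1/w)
K(U(1)) - 293 = 1/(5/2 + (½)*1 + (½)*1²) - 293 = 1/(5/2 + ½ + (½)*1) - 293 = 1/(5/2 + ½ + ½) - 293 = 1/(7/2) - 293 = 2/7 - 293 = -2049/7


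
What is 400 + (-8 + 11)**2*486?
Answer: 4774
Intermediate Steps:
400 + (-8 + 11)**2*486 = 400 + 3**2*486 = 400 + 9*486 = 400 + 4374 = 4774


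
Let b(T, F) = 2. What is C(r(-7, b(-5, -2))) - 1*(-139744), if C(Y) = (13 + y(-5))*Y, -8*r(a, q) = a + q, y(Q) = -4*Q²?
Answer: 1117517/8 ≈ 1.3969e+5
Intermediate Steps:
r(a, q) = -a/8 - q/8 (r(a, q) = -(a + q)/8 = -a/8 - q/8)
C(Y) = -87*Y (C(Y) = (13 - 4*(-5)²)*Y = (13 - 4*25)*Y = (13 - 100)*Y = -87*Y)
C(r(-7, b(-5, -2))) - 1*(-139744) = -87*(-⅛*(-7) - ⅛*2) - 1*(-139744) = -87*(7/8 - ¼) + 139744 = -87*5/8 + 139744 = -435/8 + 139744 = 1117517/8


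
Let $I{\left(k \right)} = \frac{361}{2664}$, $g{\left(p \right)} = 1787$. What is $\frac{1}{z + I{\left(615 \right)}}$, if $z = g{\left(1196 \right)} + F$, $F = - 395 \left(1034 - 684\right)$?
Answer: $- \frac{2664}{363537071} \approx -7.328 \cdot 10^{-6}$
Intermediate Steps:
$I{\left(k \right)} = \frac{361}{2664}$ ($I{\left(k \right)} = 361 \cdot \frac{1}{2664} = \frac{361}{2664}$)
$F = -138250$ ($F = \left(-395\right) 350 = -138250$)
$z = -136463$ ($z = 1787 - 138250 = -136463$)
$\frac{1}{z + I{\left(615 \right)}} = \frac{1}{-136463 + \frac{361}{2664}} = \frac{1}{- \frac{363537071}{2664}} = - \frac{2664}{363537071}$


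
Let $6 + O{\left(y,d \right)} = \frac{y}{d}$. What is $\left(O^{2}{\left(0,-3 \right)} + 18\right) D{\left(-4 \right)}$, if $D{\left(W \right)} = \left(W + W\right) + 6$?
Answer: $-108$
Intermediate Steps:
$D{\left(W \right)} = 6 + 2 W$ ($D{\left(W \right)} = 2 W + 6 = 6 + 2 W$)
$O{\left(y,d \right)} = -6 + \frac{y}{d}$
$\left(O^{2}{\left(0,-3 \right)} + 18\right) D{\left(-4 \right)} = \left(\left(-6 + \frac{0}{-3}\right)^{2} + 18\right) \left(6 + 2 \left(-4\right)\right) = \left(\left(-6 + 0 \left(- \frac{1}{3}\right)\right)^{2} + 18\right) \left(6 - 8\right) = \left(\left(-6 + 0\right)^{2} + 18\right) \left(-2\right) = \left(\left(-6\right)^{2} + 18\right) \left(-2\right) = \left(36 + 18\right) \left(-2\right) = 54 \left(-2\right) = -108$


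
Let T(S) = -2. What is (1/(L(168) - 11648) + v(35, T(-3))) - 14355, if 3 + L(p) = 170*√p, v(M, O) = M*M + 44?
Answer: -1712834416337/130890601 - 340*√42/130890601 ≈ -13086.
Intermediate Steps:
v(M, O) = 44 + M² (v(M, O) = M² + 44 = 44 + M²)
L(p) = -3 + 170*√p
(1/(L(168) - 11648) + v(35, T(-3))) - 14355 = (1/((-3 + 170*√168) - 11648) + (44 + 35²)) - 14355 = (1/((-3 + 170*(2*√42)) - 11648) + (44 + 1225)) - 14355 = (1/((-3 + 340*√42) - 11648) + 1269) - 14355 = (1/(-11651 + 340*√42) + 1269) - 14355 = (1269 + 1/(-11651 + 340*√42)) - 14355 = -13086 + 1/(-11651 + 340*√42)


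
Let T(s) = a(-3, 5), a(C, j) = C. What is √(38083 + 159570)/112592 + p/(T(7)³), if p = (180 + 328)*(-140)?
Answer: 71120/27 + √197653/112592 ≈ 2634.1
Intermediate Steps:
T(s) = -3
p = -71120 (p = 508*(-140) = -71120)
√(38083 + 159570)/112592 + p/(T(7)³) = √(38083 + 159570)/112592 - 71120/((-3)³) = √197653*(1/112592) - 71120/(-27) = √197653/112592 - 71120*(-1/27) = √197653/112592 + 71120/27 = 71120/27 + √197653/112592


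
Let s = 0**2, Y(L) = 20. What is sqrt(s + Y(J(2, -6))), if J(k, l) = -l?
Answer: 2*sqrt(5) ≈ 4.4721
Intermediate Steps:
s = 0
sqrt(s + Y(J(2, -6))) = sqrt(0 + 20) = sqrt(20) = 2*sqrt(5)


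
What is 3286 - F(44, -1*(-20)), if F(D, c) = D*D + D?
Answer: 1306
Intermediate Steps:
F(D, c) = D + D² (F(D, c) = D² + D = D + D²)
3286 - F(44, -1*(-20)) = 3286 - 44*(1 + 44) = 3286 - 44*45 = 3286 - 1*1980 = 3286 - 1980 = 1306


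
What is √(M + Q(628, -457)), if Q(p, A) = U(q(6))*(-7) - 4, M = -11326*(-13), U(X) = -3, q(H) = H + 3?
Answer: √147255 ≈ 383.74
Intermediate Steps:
q(H) = 3 + H
M = 147238
Q(p, A) = 17 (Q(p, A) = -3*(-7) - 4 = 21 - 4 = 17)
√(M + Q(628, -457)) = √(147238 + 17) = √147255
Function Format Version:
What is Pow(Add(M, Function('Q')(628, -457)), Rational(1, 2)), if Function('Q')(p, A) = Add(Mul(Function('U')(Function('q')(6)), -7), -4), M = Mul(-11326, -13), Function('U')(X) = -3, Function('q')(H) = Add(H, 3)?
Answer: Pow(147255, Rational(1, 2)) ≈ 383.74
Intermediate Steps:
Function('q')(H) = Add(3, H)
M = 147238
Function('Q')(p, A) = 17 (Function('Q')(p, A) = Add(Mul(-3, -7), -4) = Add(21, -4) = 17)
Pow(Add(M, Function('Q')(628, -457)), Rational(1, 2)) = Pow(Add(147238, 17), Rational(1, 2)) = Pow(147255, Rational(1, 2))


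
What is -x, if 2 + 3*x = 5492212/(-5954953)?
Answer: 5800706/5954953 ≈ 0.97410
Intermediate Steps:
x = -5800706/5954953 (x = -⅔ + (5492212/(-5954953))/3 = -⅔ + (5492212*(-1/5954953))/3 = -⅔ + (⅓)*(-5492212/5954953) = -⅔ - 5492212/17864859 = -5800706/5954953 ≈ -0.97410)
-x = -1*(-5800706/5954953) = 5800706/5954953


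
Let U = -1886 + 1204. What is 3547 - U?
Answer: 4229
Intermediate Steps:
U = -682
3547 - U = 3547 - 1*(-682) = 3547 + 682 = 4229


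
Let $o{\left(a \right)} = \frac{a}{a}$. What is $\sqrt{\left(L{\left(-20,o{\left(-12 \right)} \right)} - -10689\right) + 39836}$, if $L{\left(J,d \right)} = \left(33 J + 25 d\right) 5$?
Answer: $5 \sqrt{1894} \approx 217.6$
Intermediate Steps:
$o{\left(a \right)} = 1$
$L{\left(J,d \right)} = 125 d + 165 J$ ($L{\left(J,d \right)} = \left(25 d + 33 J\right) 5 = 125 d + 165 J$)
$\sqrt{\left(L{\left(-20,o{\left(-12 \right)} \right)} - -10689\right) + 39836} = \sqrt{\left(\left(125 \cdot 1 + 165 \left(-20\right)\right) - -10689\right) + 39836} = \sqrt{\left(\left(125 - 3300\right) + 10689\right) + 39836} = \sqrt{\left(-3175 + 10689\right) + 39836} = \sqrt{7514 + 39836} = \sqrt{47350} = 5 \sqrt{1894}$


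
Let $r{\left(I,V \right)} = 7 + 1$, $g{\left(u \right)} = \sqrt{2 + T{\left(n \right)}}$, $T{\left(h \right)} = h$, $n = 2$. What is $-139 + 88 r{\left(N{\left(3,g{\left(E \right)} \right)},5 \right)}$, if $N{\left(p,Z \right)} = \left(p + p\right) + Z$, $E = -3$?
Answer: $565$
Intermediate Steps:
$g{\left(u \right)} = 2$ ($g{\left(u \right)} = \sqrt{2 + 2} = \sqrt{4} = 2$)
$N{\left(p,Z \right)} = Z + 2 p$ ($N{\left(p,Z \right)} = 2 p + Z = Z + 2 p$)
$r{\left(I,V \right)} = 8$
$-139 + 88 r{\left(N{\left(3,g{\left(E \right)} \right)},5 \right)} = -139 + 88 \cdot 8 = -139 + 704 = 565$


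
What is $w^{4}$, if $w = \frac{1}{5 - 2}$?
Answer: $\frac{1}{81} \approx 0.012346$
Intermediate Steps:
$w = \frac{1}{3} \approx 0.33333$
$w^{4} = \left(\frac{1}{3}\right)^{4} = \frac{1}{81}$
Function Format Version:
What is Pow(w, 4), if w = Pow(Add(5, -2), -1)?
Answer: Rational(1, 81) ≈ 0.012346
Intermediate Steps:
w = Rational(1, 3) (w = Pow(3, -1) = Rational(1, 3) ≈ 0.33333)
Pow(w, 4) = Pow(Rational(1, 3), 4) = Rational(1, 81)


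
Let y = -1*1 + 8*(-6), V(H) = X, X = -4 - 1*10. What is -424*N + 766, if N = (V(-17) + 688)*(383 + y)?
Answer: -95448418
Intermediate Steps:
X = -14 (X = -4 - 10 = -14)
V(H) = -14
y = -49 (y = -1 - 48 = -49)
N = 225116 (N = (-14 + 688)*(383 - 49) = 674*334 = 225116)
-424*N + 766 = -424*225116 + 766 = -95449184 + 766 = -95448418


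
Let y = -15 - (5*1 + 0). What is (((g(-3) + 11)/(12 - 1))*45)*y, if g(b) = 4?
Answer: -13500/11 ≈ -1227.3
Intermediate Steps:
y = -20 (y = -15 - (5 + 0) = -15 - 1*5 = -15 - 5 = -20)
(((g(-3) + 11)/(12 - 1))*45)*y = (((4 + 11)/(12 - 1))*45)*(-20) = ((15/11)*45)*(-20) = (675/11)*(-20) = -13500/11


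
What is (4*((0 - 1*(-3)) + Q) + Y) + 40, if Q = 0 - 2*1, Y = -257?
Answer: -213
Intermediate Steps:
Q = -2 (Q = 0 - 2 = -2)
(4*((0 - 1*(-3)) + Q) + Y) + 40 = (4*((0 - 1*(-3)) - 2) - 257) + 40 = (4*((0 + 3) - 2) - 257) + 40 = (4*(3 - 2) - 257) + 40 = (4*1 - 257) + 40 = (4 - 257) + 40 = -253 + 40 = -213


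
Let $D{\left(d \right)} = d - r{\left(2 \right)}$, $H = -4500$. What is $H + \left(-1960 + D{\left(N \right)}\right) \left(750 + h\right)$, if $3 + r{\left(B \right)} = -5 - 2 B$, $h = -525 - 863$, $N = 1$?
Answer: $1237686$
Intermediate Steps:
$h = -1388$ ($h = -525 - 863 = -1388$)
$r{\left(B \right)} = -8 - 2 B$ ($r{\left(B \right)} = -3 - \left(5 + 2 B\right) = -8 - 2 B$)
$D{\left(d \right)} = 12 + d$ ($D{\left(d \right)} = d - \left(-8 - 4\right) = d - -12 = d + 12 = 12 + d$)
$H + \left(-1960 + D{\left(N \right)}\right) \left(750 + h\right) = -4500 + \left(-1960 + \left(12 + 1\right)\right) \left(750 - 1388\right) = -4500 + \left(-1960 + 13\right) \left(-638\right) = -4500 - -1242186 = -4500 + 1242186 = 1237686$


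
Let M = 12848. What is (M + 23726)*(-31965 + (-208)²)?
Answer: 413249626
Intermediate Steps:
(M + 23726)*(-31965 + (-208)²) = (12848 + 23726)*(-31965 + (-208)²) = 36574*(-31965 + 43264) = 36574*11299 = 413249626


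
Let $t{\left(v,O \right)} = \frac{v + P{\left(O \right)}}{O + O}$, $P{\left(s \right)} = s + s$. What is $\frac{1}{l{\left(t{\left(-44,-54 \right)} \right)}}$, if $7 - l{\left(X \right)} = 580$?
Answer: $- \frac{1}{573} \approx -0.0017452$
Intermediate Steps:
$P{\left(s \right)} = 2 s$
$t{\left(v,O \right)} = \frac{v + 2 O}{2 O}$ ($t{\left(v,O \right)} = \frac{v + 2 O}{O + O} = \frac{v + 2 O}{2 O}$)
$l{\left(X \right)} = -573$ ($l{\left(X \right)} = 7 - 580 = -573$)
$\frac{1}{l{\left(t{\left(-44,-54 \right)} \right)}} = \frac{1}{-573} = - \frac{1}{573}$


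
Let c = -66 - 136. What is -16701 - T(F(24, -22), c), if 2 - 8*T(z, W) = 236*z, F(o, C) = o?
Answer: -63973/4 ≈ -15993.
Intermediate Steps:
c = -202
T(z, W) = 1/4 - 59*z/2
-16701 - T(F(24, -22), c) = -16701 - (1/4 - 59/2*24) = -16701 - (1/4 - 708) = -16701 - 1*(-2831/4) = -16701 + 2831/4 = -63973/4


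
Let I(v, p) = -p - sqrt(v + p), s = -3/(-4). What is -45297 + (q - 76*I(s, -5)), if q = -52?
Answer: -45729 + 38*I*sqrt(17) ≈ -45729.0 + 156.68*I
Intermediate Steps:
s = 3/4 (s = -3*(-1/4) = 3/4 ≈ 0.75000)
I(v, p) = -p - sqrt(p + v)
-45297 + (q - 76*I(s, -5)) = -45297 + (-52 - 76*(-1*(-5) - sqrt(-5 + 3/4))) = -45297 + (-52 - 76*(5 - sqrt(-17/4))) = -45297 + (-52 - 76*(5 - I*sqrt(17)/2)) = -45297 + (-52 + (-380 + 38*I*sqrt(17))) = -45297 + (-432 + 38*I*sqrt(17)) = -45729 + 38*I*sqrt(17)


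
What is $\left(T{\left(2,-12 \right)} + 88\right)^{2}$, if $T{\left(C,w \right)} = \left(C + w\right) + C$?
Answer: $6400$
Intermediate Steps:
$T{\left(C,w \right)} = w + 2 C$
$\left(T{\left(2,-12 \right)} + 88\right)^{2} = \left(\left(-12 + 2 \cdot 2\right) + 88\right)^{2} = \left(\left(-12 + 4\right) + 88\right)^{2} = \left(-8 + 88\right)^{2} = 80^{2} = 6400$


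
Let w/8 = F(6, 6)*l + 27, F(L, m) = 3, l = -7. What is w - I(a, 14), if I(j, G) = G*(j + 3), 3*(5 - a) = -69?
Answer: -386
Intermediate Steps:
a = 28 (a = 5 - ⅓*(-69) = 5 + 23 = 28)
I(j, G) = G*(3 + j)
w = 48 (w = 8*(3*(-7) + 27) = 8*(-21 + 27) = 8*6 = 48)
w - I(a, 14) = 48 - 14*(3 + 28) = 48 - 14*31 = 48 - 1*434 = 48 - 434 = -386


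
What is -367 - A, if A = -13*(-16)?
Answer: -575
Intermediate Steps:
A = 208
-367 - A = -367 - 1*208 = -367 - 208 = -575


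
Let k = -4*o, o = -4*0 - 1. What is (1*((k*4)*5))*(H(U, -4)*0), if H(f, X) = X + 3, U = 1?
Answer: 0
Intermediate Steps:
o = -1 (o = 0 - 1 = -1)
H(f, X) = 3 + X
k = 4 (k = -4*(-1) = 4)
(1*((k*4)*5))*(H(U, -4)*0) = (1*((4*4)*5))*((3 - 4)*0) = (1*(16*5))*(-1*0) = (1*80)*0 = 80*0 = 0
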